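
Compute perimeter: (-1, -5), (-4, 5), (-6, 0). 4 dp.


Sides: (-1, -5)->(-4, 5): sqrt(109) = 10.440307, (-4, 5)->(-6, 0): sqrt(29) = 5.385165, (-6, 0)->(-1, -5): sqrt(50) = 7.071068
Sum = 22.89654
Perimeter = 22.8965

22.8965


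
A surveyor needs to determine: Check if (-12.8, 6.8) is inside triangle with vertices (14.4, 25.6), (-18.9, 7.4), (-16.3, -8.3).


Cross products: AB x AP = 131, BC x BP = 94.21, CA x CP = 344.92
All same sign? yes

Yes, inside


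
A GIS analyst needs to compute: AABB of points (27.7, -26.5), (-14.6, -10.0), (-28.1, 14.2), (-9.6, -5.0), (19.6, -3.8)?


x range: [-28.1, 27.7]
y range: [-26.5, 14.2]
Bounding box: (-28.1,-26.5) to (27.7,14.2)

(-28.1,-26.5) to (27.7,14.2)


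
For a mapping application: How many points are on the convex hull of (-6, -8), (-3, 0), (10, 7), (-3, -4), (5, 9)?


Convex hull vertices (CCW): (-6, -8), (10, 7), (5, 9), (-3, 0)
Count = 4

4


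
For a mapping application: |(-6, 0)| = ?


|u| = sqrt((-6)^2 + 0^2) = sqrt(36) = 6

6


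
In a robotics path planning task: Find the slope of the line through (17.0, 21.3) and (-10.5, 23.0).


slope = (y2-y1)/(x2-x1) = (23-21.3)/((-10.5)-17) = 1.7/(-27.5) = -0.0618

-0.0618


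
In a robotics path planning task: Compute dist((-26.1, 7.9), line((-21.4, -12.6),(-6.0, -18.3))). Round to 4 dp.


|cross product| = 288.91
|line direction| = sqrt(269.65) = 16.421
Distance = 288.91/sqrt(269.65) = 17.5939

17.5939


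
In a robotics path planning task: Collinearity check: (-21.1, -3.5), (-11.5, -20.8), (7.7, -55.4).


Cross product: ((-11.5)-(-21.1))*((-55.4)-(-3.5)) - ((-20.8)-(-3.5))*(7.7-(-21.1))
= 0

Yes, collinear


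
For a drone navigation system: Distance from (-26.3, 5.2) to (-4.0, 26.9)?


dx=22.3, dy=21.7
d^2 = 22.3^2 + 21.7^2 = 968.18
d = sqrt(968.18) = 31.1156

31.1156


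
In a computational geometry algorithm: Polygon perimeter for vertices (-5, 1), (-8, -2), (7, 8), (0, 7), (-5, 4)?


Sides: (-5, 1)->(-8, -2): sqrt(18) = 4.242641, (-8, -2)->(7, 8): sqrt(325) = 18.027756, (7, 8)->(0, 7): sqrt(50) = 7.071068, (0, 7)->(-5, 4): sqrt(34) = 5.830952, (-5, 4)->(-5, 1): sqrt(9) = 3
Sum = 38.172417
Perimeter = 38.1724

38.1724


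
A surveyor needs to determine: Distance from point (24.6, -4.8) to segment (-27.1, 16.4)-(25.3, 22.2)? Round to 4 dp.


Project P onto AB: t = 0.9305 (clamped to [0,1])
Closest point on segment: (21.6561, 21.7967)
Distance: 26.7591

26.7591


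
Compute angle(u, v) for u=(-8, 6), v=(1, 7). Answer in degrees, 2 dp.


u.v = 34, |u| = sqrt(100) = 10, |v| = sqrt(50) = 7.0711
cos(theta) = u.v/(|u||v|) = 34/sqrt(5000) = 0.480833
theta = acos(0.480833) = 61.26 degrees

61.26 degrees


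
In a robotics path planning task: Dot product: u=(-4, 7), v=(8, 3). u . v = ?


u . v = u_x*v_x + u_y*v_y = (-4)*8 + 7*3
= (-32) + 21 = -11

-11


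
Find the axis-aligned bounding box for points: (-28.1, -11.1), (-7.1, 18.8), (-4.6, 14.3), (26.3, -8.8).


x range: [-28.1, 26.3]
y range: [-11.1, 18.8]
Bounding box: (-28.1,-11.1) to (26.3,18.8)

(-28.1,-11.1) to (26.3,18.8)


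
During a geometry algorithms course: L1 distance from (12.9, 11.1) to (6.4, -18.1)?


|12.9-6.4| + |11.1-(-18.1)| = 6.5 + 29.2 = 35.7

35.7


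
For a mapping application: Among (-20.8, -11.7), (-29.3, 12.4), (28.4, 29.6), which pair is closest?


d(P0,P1) = 25.555, d(P0,P2) = 64.2365, d(P1,P2) = 60.2091
Closest: P0 and P1

Closest pair: (-20.8, -11.7) and (-29.3, 12.4), distance = 25.555


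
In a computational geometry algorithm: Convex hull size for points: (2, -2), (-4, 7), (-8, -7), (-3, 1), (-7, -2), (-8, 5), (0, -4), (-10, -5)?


Convex hull vertices (CCW): (-10, -5), (-8, -7), (0, -4), (2, -2), (-4, 7), (-8, 5)
Count = 6

6


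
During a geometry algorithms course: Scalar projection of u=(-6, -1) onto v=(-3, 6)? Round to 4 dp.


u.v = 12, |v| = sqrt(45) = 6.7082
Scalar projection = u.v / |v| = 12 / sqrt(45) = 1.7889

1.7889


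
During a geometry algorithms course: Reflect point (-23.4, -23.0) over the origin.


Reflection over origin: (x,y) -> (-x,-y)
(-23.4, -23) -> (23.4, 23)

(23.4, 23)


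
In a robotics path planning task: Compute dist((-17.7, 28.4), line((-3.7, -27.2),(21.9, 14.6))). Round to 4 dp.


|cross product| = 2008.56
|line direction| = sqrt(2402.6) = 49.0163
Distance = 2008.56/sqrt(2402.6) = 40.9774

40.9774


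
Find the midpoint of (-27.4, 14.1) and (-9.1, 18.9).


M = (((-27.4)+(-9.1))/2, (14.1+18.9)/2)
= (-18.25, 16.5)

(-18.25, 16.5)


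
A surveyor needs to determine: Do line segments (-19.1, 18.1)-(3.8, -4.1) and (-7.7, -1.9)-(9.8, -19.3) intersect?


Cross products: d1=151.64, d2=161.6, d3=-204.92, d4=-214.88
d1*d2 < 0 and d3*d4 < 0? no

No, they don't intersect


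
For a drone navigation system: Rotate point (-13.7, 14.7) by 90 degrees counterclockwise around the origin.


90° CCW: (x,y) -> (-y, x)
(-13.7,14.7) -> (-14.7, -13.7)

(-14.7, -13.7)


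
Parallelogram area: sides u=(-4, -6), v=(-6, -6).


|u x v| = |(-4)*(-6) - (-6)*(-6)|
= |24 - 36| = 12

12


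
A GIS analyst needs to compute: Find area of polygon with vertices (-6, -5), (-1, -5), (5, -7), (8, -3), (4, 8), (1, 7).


Shoelace sum: ((-6)*(-5) - (-1)*(-5)) + ((-1)*(-7) - 5*(-5)) + (5*(-3) - 8*(-7)) + (8*8 - 4*(-3)) + (4*7 - 1*8) + (1*(-5) - (-6)*7)
= 231
Area = |231|/2 = 115.5

115.5


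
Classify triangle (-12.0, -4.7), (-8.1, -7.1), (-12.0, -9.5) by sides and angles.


Side lengths squared: AB^2=20.97, BC^2=20.97, CA^2=23.04
Sorted: [20.97, 20.97, 23.04]
By sides: Isosceles, By angles: Acute

Isosceles, Acute


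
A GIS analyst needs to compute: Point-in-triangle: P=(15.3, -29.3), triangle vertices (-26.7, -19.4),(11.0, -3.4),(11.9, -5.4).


Cross products: AB x AP = -1045.23, BC x BP = -14.71, CA x CP = 970.14
All same sign? no

No, outside


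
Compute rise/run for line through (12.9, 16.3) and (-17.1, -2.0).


slope = (y2-y1)/(x2-x1) = ((-2)-16.3)/((-17.1)-12.9) = (-18.3)/(-30) = 0.61

0.61


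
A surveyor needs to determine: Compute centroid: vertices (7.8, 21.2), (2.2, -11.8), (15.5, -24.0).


Centroid = ((x_A+x_B+x_C)/3, (y_A+y_B+y_C)/3)
= ((7.8+2.2+15.5)/3, (21.2+(-11.8)+(-24))/3)
= (8.5, -4.8667)

(8.5, -4.8667)


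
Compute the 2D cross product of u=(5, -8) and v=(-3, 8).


u x v = u_x*v_y - u_y*v_x = 5*8 - (-8)*(-3)
= 40 - 24 = 16

16


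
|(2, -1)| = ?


|u| = sqrt(2^2 + (-1)^2) = sqrt(5) = 2.2361

2.2361


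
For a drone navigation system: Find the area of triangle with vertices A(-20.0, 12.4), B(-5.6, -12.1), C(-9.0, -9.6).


Area = |x_A(y_B-y_C) + x_B(y_C-y_A) + x_C(y_A-y_B)|/2
= |50 + 123.2 + (-220.5)|/2
= 47.3/2 = 23.65

23.65


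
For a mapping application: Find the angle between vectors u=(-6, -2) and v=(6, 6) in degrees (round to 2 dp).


u.v = -48, |u| = sqrt(40) = 6.3246, |v| = sqrt(72) = 8.4853
cos(theta) = u.v/(|u||v|) = -48/sqrt(2880) = -0.894427
theta = acos(-0.894427) = 153.43 degrees

153.43 degrees


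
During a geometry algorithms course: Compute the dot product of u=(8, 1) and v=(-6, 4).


u . v = u_x*v_x + u_y*v_y = 8*(-6) + 1*4
= (-48) + 4 = -44

-44


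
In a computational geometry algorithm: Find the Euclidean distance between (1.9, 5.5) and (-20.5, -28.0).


dx=-22.4, dy=-33.5
d^2 = (-22.4)^2 + (-33.5)^2 = 1624.01
d = sqrt(1624.01) = 40.299

40.299


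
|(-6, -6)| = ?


|u| = sqrt((-6)^2 + (-6)^2) = sqrt(72) = 8.4853

8.4853


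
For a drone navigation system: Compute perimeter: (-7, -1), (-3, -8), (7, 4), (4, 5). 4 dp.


Sides: (-7, -1)->(-3, -8): sqrt(65) = 8.062258, (-3, -8)->(7, 4): sqrt(244) = 15.620499, (7, 4)->(4, 5): sqrt(10) = 3.162278, (4, 5)->(-7, -1): sqrt(157) = 12.529964
Sum = 39.374999
Perimeter = 39.375

39.375


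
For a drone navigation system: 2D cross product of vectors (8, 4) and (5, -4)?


u x v = u_x*v_y - u_y*v_x = 8*(-4) - 4*5
= (-32) - 20 = -52

-52


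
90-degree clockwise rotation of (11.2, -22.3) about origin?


90° CW: (x,y) -> (y, -x)
(11.2,-22.3) -> (-22.3, -11.2)

(-22.3, -11.2)


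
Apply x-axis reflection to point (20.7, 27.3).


Reflection over x-axis: (x,y) -> (x,-y)
(20.7, 27.3) -> (20.7, -27.3)

(20.7, -27.3)


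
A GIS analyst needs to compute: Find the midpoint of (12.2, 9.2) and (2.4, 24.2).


M = ((12.2+2.4)/2, (9.2+24.2)/2)
= (7.3, 16.7)

(7.3, 16.7)


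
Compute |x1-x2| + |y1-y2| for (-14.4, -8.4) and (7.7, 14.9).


|(-14.4)-7.7| + |(-8.4)-14.9| = 22.1 + 23.3 = 45.4

45.4


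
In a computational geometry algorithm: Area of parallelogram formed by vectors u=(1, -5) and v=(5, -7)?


|u x v| = |1*(-7) - (-5)*5|
= |(-7) - (-25)| = 18

18


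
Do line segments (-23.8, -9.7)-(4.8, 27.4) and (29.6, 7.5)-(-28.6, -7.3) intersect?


Cross products: d1=210.72, d2=-1525.22, d3=-1489.22, d4=246.72
d1*d2 < 0 and d3*d4 < 0? yes

Yes, they intersect


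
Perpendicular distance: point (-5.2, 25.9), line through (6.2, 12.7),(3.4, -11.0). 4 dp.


|cross product| = 307.14
|line direction| = sqrt(569.53) = 23.8648
Distance = 307.14/sqrt(569.53) = 12.87

12.87


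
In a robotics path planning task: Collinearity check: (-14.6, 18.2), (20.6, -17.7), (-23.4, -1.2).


Cross product: (20.6-(-14.6))*((-1.2)-18.2) - ((-17.7)-18.2)*((-23.4)-(-14.6))
= -998.8

No, not collinear


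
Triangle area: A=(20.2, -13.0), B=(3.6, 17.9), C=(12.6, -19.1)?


Area = |x_A(y_B-y_C) + x_B(y_C-y_A) + x_C(y_A-y_B)|/2
= |747.4 + (-21.96) + (-389.34)|/2
= 336.1/2 = 168.05

168.05


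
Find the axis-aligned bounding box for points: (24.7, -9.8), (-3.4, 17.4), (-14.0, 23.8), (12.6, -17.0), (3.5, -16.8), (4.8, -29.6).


x range: [-14, 24.7]
y range: [-29.6, 23.8]
Bounding box: (-14,-29.6) to (24.7,23.8)

(-14,-29.6) to (24.7,23.8)


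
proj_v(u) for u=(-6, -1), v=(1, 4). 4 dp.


u.v = -10, |v| = sqrt(17) = 4.1231
Scalar projection = u.v / |v| = -10 / sqrt(17) = -2.4254

-2.4254


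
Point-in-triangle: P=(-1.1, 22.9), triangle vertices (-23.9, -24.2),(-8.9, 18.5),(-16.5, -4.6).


Cross products: AB x AP = -267.06, BC x BP = 146.74, CA x CP = 98.34
All same sign? no

No, outside


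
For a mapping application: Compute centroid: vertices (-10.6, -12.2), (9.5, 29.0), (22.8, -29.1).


Centroid = ((x_A+x_B+x_C)/3, (y_A+y_B+y_C)/3)
= (((-10.6)+9.5+22.8)/3, ((-12.2)+29+(-29.1))/3)
= (7.2333, -4.1)

(7.2333, -4.1)


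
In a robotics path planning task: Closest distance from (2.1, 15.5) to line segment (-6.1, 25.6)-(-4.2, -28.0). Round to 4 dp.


Project P onto AB: t = 0.1936 (clamped to [0,1])
Closest point on segment: (-5.7321, 15.2224)
Distance: 7.8371

7.8371


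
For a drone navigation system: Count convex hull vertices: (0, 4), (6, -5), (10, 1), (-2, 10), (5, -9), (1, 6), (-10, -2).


Convex hull vertices (CCW): (-10, -2), (5, -9), (10, 1), (-2, 10)
Count = 4

4


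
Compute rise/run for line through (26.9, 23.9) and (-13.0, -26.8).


slope = (y2-y1)/(x2-x1) = ((-26.8)-23.9)/((-13)-26.9) = (-50.7)/(-39.9) = 1.2707

1.2707


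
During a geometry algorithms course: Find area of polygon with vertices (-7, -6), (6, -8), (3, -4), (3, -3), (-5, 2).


Shoelace sum: ((-7)*(-8) - 6*(-6)) + (6*(-4) - 3*(-8)) + (3*(-3) - 3*(-4)) + (3*2 - (-5)*(-3)) + ((-5)*(-6) - (-7)*2)
= 130
Area = |130|/2 = 65

65


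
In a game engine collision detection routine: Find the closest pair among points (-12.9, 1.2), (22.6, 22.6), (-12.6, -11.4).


d(P0,P1) = 41.4513, d(P0,P2) = 12.6036, d(P1,P2) = 48.9391
Closest: P0 and P2

Closest pair: (-12.9, 1.2) and (-12.6, -11.4), distance = 12.6036


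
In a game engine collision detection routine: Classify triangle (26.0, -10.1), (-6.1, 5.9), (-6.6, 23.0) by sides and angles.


Side lengths squared: AB^2=1286.41, BC^2=292.66, CA^2=2158.37
Sorted: [292.66, 1286.41, 2158.37]
By sides: Scalene, By angles: Obtuse

Scalene, Obtuse


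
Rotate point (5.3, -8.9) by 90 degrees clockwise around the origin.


90° CW: (x,y) -> (y, -x)
(5.3,-8.9) -> (-8.9, -5.3)

(-8.9, -5.3)


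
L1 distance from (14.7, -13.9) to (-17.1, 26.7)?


|14.7-(-17.1)| + |(-13.9)-26.7| = 31.8 + 40.6 = 72.4

72.4


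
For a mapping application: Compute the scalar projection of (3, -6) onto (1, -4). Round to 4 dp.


u.v = 27, |v| = sqrt(17) = 4.1231
Scalar projection = u.v / |v| = 27 / sqrt(17) = 6.5485

6.5485


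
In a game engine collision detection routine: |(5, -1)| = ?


|u| = sqrt(5^2 + (-1)^2) = sqrt(26) = 5.099

5.099


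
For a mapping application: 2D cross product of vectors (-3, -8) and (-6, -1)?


u x v = u_x*v_y - u_y*v_x = (-3)*(-1) - (-8)*(-6)
= 3 - 48 = -45

-45


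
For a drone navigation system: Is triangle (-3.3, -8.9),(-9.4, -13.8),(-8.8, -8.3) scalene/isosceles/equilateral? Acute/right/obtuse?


Side lengths squared: AB^2=61.22, BC^2=30.61, CA^2=30.61
Sorted: [30.61, 30.61, 61.22]
By sides: Isosceles, By angles: Right

Isosceles, Right


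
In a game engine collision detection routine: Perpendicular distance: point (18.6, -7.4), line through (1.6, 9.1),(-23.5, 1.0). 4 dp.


|cross product| = 551.85
|line direction| = sqrt(695.62) = 26.3746
Distance = 551.85/sqrt(695.62) = 20.9235

20.9235


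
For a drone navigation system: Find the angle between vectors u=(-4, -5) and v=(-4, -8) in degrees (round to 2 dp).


u.v = 56, |u| = sqrt(41) = 6.4031, |v| = sqrt(80) = 8.9443
cos(theta) = u.v/(|u||v|) = 56/sqrt(3280) = 0.977802
theta = acos(0.977802) = 12.09 degrees

12.09 degrees


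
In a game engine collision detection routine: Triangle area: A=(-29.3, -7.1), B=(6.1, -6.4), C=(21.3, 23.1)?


Area = |x_A(y_B-y_C) + x_B(y_C-y_A) + x_C(y_A-y_B)|/2
= |864.35 + 184.22 + (-14.91)|/2
= 1033.66/2 = 516.83

516.83


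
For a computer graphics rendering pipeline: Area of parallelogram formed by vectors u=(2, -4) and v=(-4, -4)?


|u x v| = |2*(-4) - (-4)*(-4)|
= |(-8) - 16| = 24

24


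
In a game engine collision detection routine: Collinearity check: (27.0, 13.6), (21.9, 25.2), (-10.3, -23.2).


Cross product: (21.9-27)*((-23.2)-13.6) - (25.2-13.6)*((-10.3)-27)
= 620.36

No, not collinear


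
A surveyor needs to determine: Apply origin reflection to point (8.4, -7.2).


Reflection over origin: (x,y) -> (-x,-y)
(8.4, -7.2) -> (-8.4, 7.2)

(-8.4, 7.2)


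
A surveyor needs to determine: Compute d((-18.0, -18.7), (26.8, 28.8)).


dx=44.8, dy=47.5
d^2 = 44.8^2 + 47.5^2 = 4263.29
d = sqrt(4263.29) = 65.2939

65.2939


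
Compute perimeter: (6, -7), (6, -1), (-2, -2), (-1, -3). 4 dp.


Sides: (6, -7)->(6, -1): sqrt(36) = 6, (6, -1)->(-2, -2): sqrt(65) = 8.062258, (-2, -2)->(-1, -3): sqrt(2) = 1.414214, (-1, -3)->(6, -7): sqrt(65) = 8.062258
Sum = 23.53873
Perimeter = 23.5387

23.5387


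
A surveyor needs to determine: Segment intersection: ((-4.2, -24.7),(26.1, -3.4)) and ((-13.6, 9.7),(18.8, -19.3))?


Cross products: d1=-841.96, d2=726.86, d3=1242.54, d4=-326.28
d1*d2 < 0 and d3*d4 < 0? yes

Yes, they intersect


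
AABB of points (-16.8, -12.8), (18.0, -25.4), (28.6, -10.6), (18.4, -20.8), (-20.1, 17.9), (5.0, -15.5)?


x range: [-20.1, 28.6]
y range: [-25.4, 17.9]
Bounding box: (-20.1,-25.4) to (28.6,17.9)

(-20.1,-25.4) to (28.6,17.9)


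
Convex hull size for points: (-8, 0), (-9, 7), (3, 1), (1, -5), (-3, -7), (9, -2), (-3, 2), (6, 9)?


Convex hull vertices (CCW): (-9, 7), (-8, 0), (-3, -7), (9, -2), (6, 9)
Count = 5

5


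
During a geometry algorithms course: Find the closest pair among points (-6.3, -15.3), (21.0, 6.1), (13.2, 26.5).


d(P0,P1) = 34.6879, d(P0,P2) = 46.1247, d(P1,P2) = 21.8403
Closest: P1 and P2

Closest pair: (21.0, 6.1) and (13.2, 26.5), distance = 21.8403


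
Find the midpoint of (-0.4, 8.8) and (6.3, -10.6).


M = (((-0.4)+6.3)/2, (8.8+(-10.6))/2)
= (2.95, -0.9)

(2.95, -0.9)


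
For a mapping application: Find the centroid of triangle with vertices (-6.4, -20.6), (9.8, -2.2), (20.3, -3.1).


Centroid = ((x_A+x_B+x_C)/3, (y_A+y_B+y_C)/3)
= (((-6.4)+9.8+20.3)/3, ((-20.6)+(-2.2)+(-3.1))/3)
= (7.9, -8.6333)

(7.9, -8.6333)


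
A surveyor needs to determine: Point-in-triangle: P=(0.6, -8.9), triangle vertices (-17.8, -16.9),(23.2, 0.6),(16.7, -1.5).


Cross products: AB x AP = 6, BC x BP = 14.29, CA x CP = 7.36
All same sign? yes

Yes, inside


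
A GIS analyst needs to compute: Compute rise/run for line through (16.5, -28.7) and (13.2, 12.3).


slope = (y2-y1)/(x2-x1) = (12.3-(-28.7))/(13.2-16.5) = 41/(-3.3) = -12.4242

-12.4242


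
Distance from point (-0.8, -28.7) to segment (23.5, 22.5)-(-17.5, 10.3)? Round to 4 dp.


Project P onto AB: t = 0.8858 (clamped to [0,1])
Closest point on segment: (-12.8193, 11.6928)
Distance: 42.1431

42.1431


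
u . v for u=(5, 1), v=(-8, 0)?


u . v = u_x*v_x + u_y*v_y = 5*(-8) + 1*0
= (-40) + 0 = -40

-40


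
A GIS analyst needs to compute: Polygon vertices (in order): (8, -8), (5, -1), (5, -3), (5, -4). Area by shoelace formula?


Shoelace sum: (8*(-1) - 5*(-8)) + (5*(-3) - 5*(-1)) + (5*(-4) - 5*(-3)) + (5*(-8) - 8*(-4))
= 9
Area = |9|/2 = 4.5

4.5


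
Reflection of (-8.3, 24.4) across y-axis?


Reflection over y-axis: (x,y) -> (-x,y)
(-8.3, 24.4) -> (8.3, 24.4)

(8.3, 24.4)


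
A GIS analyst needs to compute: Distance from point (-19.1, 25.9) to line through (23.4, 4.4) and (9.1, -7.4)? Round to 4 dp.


|cross product| = 808.95
|line direction| = sqrt(343.73) = 18.54
Distance = 808.95/sqrt(343.73) = 43.6328

43.6328


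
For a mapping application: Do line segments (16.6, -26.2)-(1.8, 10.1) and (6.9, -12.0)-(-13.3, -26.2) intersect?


Cross products: d1=424.58, d2=-518.84, d3=141.95, d4=1085.37
d1*d2 < 0 and d3*d4 < 0? no

No, they don't intersect


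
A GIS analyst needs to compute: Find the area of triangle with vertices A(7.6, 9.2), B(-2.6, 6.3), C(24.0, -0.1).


Area = |x_A(y_B-y_C) + x_B(y_C-y_A) + x_C(y_A-y_B)|/2
= |48.64 + 24.18 + 69.6|/2
= 142.42/2 = 71.21

71.21


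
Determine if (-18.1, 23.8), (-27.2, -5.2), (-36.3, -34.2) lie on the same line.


Cross product: ((-27.2)-(-18.1))*((-34.2)-23.8) - ((-5.2)-23.8)*((-36.3)-(-18.1))
= 0

Yes, collinear


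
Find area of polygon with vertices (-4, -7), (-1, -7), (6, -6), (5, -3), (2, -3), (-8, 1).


Shoelace sum: ((-4)*(-7) - (-1)*(-7)) + ((-1)*(-6) - 6*(-7)) + (6*(-3) - 5*(-6)) + (5*(-3) - 2*(-3)) + (2*1 - (-8)*(-3)) + ((-8)*(-7) - (-4)*1)
= 110
Area = |110|/2 = 55

55


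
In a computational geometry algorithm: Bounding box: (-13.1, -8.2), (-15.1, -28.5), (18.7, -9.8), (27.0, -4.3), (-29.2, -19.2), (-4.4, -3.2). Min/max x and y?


x range: [-29.2, 27]
y range: [-28.5, -3.2]
Bounding box: (-29.2,-28.5) to (27,-3.2)

(-29.2,-28.5) to (27,-3.2)


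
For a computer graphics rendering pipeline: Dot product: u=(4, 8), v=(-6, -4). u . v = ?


u . v = u_x*v_x + u_y*v_y = 4*(-6) + 8*(-4)
= (-24) + (-32) = -56

-56


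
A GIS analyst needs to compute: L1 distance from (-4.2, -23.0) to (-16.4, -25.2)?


|(-4.2)-(-16.4)| + |(-23)-(-25.2)| = 12.2 + 2.2 = 14.4

14.4


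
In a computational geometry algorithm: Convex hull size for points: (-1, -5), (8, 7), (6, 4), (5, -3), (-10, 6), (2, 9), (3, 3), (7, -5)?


Convex hull vertices (CCW): (-10, 6), (-1, -5), (7, -5), (8, 7), (2, 9)
Count = 5

5


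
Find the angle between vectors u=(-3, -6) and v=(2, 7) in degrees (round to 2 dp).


u.v = -48, |u| = sqrt(45) = 6.7082, |v| = sqrt(53) = 7.2801
cos(theta) = u.v/(|u||v|) = -48/sqrt(2385) = -0.982872
theta = acos(-0.982872) = 169.38 degrees

169.38 degrees


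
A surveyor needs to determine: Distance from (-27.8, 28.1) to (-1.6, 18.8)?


dx=26.2, dy=-9.3
d^2 = 26.2^2 + (-9.3)^2 = 772.93
d = sqrt(772.93) = 27.8016

27.8016


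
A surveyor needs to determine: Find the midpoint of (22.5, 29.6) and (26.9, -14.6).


M = ((22.5+26.9)/2, (29.6+(-14.6))/2)
= (24.7, 7.5)

(24.7, 7.5)


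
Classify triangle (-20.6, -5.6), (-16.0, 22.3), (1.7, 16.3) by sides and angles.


Side lengths squared: AB^2=799.57, BC^2=349.29, CA^2=976.9
Sorted: [349.29, 799.57, 976.9]
By sides: Scalene, By angles: Acute

Scalene, Acute


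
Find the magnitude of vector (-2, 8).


|u| = sqrt((-2)^2 + 8^2) = sqrt(68) = 8.2462

8.2462


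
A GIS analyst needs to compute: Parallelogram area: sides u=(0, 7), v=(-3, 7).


|u x v| = |0*7 - 7*(-3)|
= |0 - (-21)| = 21

21


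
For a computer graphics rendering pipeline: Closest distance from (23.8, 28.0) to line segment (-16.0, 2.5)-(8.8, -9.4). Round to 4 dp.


Project P onto AB: t = 0.9034 (clamped to [0,1])
Closest point on segment: (6.4054, -8.251)
Distance: 40.2083

40.2083


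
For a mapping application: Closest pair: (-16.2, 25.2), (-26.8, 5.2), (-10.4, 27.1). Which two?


d(P0,P1) = 22.6354, d(P0,P2) = 6.1033, d(P1,P2) = 27.36
Closest: P0 and P2

Closest pair: (-16.2, 25.2) and (-10.4, 27.1), distance = 6.1033


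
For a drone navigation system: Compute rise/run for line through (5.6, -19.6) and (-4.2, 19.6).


slope = (y2-y1)/(x2-x1) = (19.6-(-19.6))/((-4.2)-5.6) = 39.2/(-9.8) = -4

-4


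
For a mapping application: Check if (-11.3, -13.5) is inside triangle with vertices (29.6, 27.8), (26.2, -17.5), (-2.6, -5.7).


Cross products: AB x AP = -1712.35, BC x BP = 327.3, CA x CP = 40.29
All same sign? no

No, outside


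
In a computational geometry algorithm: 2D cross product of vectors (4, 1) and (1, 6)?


u x v = u_x*v_y - u_y*v_x = 4*6 - 1*1
= 24 - 1 = 23

23


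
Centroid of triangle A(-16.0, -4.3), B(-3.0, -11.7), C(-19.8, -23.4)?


Centroid = ((x_A+x_B+x_C)/3, (y_A+y_B+y_C)/3)
= (((-16)+(-3)+(-19.8))/3, ((-4.3)+(-11.7)+(-23.4))/3)
= (-12.9333, -13.1333)

(-12.9333, -13.1333)


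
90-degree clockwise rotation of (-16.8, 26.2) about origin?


90° CW: (x,y) -> (y, -x)
(-16.8,26.2) -> (26.2, 16.8)

(26.2, 16.8)


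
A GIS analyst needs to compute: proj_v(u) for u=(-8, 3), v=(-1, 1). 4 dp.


u.v = 11, |v| = sqrt(2) = 1.4142
Scalar projection = u.v / |v| = 11 / sqrt(2) = 7.7782

7.7782


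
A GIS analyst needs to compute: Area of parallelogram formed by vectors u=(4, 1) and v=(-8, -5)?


|u x v| = |4*(-5) - 1*(-8)|
= |(-20) - (-8)| = 12

12


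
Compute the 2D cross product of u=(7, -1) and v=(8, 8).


u x v = u_x*v_y - u_y*v_x = 7*8 - (-1)*8
= 56 - (-8) = 64

64


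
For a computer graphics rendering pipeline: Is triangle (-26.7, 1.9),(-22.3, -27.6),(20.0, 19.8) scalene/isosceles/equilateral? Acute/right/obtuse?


Side lengths squared: AB^2=889.61, BC^2=4036.05, CA^2=2501.3
Sorted: [889.61, 2501.3, 4036.05]
By sides: Scalene, By angles: Obtuse

Scalene, Obtuse


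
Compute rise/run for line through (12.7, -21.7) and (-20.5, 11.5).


slope = (y2-y1)/(x2-x1) = (11.5-(-21.7))/((-20.5)-12.7) = 33.2/(-33.2) = -1

-1


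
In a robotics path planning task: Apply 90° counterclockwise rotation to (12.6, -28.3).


90° CCW: (x,y) -> (-y, x)
(12.6,-28.3) -> (28.3, 12.6)

(28.3, 12.6)


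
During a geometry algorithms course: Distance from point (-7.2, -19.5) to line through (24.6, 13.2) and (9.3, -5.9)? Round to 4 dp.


|cross product| = 107.07
|line direction| = sqrt(598.9) = 24.4724
Distance = 107.07/sqrt(598.9) = 4.3751

4.3751


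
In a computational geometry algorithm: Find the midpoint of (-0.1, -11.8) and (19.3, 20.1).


M = (((-0.1)+19.3)/2, ((-11.8)+20.1)/2)
= (9.6, 4.15)

(9.6, 4.15)


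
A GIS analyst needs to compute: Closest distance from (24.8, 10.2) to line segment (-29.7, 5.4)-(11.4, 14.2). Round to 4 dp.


Project P onto AB: t = 1 (clamped to [0,1])
Closest point on segment: (11.4, 14.2)
Distance: 13.9843

13.9843


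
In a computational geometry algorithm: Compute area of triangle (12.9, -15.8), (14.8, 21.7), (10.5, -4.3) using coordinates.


Area = |x_A(y_B-y_C) + x_B(y_C-y_A) + x_C(y_A-y_B)|/2
= |335.4 + 170.2 + (-393.75)|/2
= 111.85/2 = 55.925

55.925


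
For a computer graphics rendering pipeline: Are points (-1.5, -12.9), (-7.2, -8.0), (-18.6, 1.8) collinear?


Cross product: ((-7.2)-(-1.5))*(1.8-(-12.9)) - ((-8)-(-12.9))*((-18.6)-(-1.5))
= 0

Yes, collinear


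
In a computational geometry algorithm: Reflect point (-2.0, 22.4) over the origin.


Reflection over origin: (x,y) -> (-x,-y)
(-2, 22.4) -> (2, -22.4)

(2, -22.4)


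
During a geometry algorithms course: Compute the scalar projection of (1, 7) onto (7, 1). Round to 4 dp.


u.v = 14, |v| = sqrt(50) = 7.0711
Scalar projection = u.v / |v| = 14 / sqrt(50) = 1.9799

1.9799


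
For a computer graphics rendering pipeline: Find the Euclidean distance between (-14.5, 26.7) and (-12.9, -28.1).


dx=1.6, dy=-54.8
d^2 = 1.6^2 + (-54.8)^2 = 3005.6
d = sqrt(3005.6) = 54.8234

54.8234


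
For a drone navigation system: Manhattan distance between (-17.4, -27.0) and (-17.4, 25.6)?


|(-17.4)-(-17.4)| + |(-27)-25.6| = 0 + 52.6 = 52.6

52.6


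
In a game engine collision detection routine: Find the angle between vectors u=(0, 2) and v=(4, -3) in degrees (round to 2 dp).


u.v = -6, |u| = sqrt(4) = 2, |v| = sqrt(25) = 5
cos(theta) = u.v/(|u||v|) = -6/sqrt(100) = -0.6
theta = acos(-0.6) = 126.87 degrees

126.87 degrees


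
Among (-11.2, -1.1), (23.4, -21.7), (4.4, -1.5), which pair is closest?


d(P0,P1) = 40.2681, d(P0,P2) = 15.6051, d(P1,P2) = 27.7316
Closest: P0 and P2

Closest pair: (-11.2, -1.1) and (4.4, -1.5), distance = 15.6051


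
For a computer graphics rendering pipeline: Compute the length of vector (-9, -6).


|u| = sqrt((-9)^2 + (-6)^2) = sqrt(117) = 10.8167

10.8167


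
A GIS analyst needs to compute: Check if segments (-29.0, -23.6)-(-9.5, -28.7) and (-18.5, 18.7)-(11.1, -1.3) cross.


Cross products: d1=-1462.08, d2=-1223.04, d3=878.4, d4=639.36
d1*d2 < 0 and d3*d4 < 0? no

No, they don't intersect


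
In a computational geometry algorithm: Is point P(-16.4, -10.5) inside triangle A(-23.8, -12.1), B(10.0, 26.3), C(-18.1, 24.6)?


Cross products: AB x AP = -230.08, BC x BP = 989.2, CA x CP = 262.46
All same sign? no

No, outside


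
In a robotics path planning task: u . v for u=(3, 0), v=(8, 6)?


u . v = u_x*v_x + u_y*v_y = 3*8 + 0*6
= 24 + 0 = 24

24


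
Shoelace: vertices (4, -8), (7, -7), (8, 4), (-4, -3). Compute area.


Shoelace sum: (4*(-7) - 7*(-8)) + (7*4 - 8*(-7)) + (8*(-3) - (-4)*4) + ((-4)*(-8) - 4*(-3))
= 148
Area = |148|/2 = 74

74


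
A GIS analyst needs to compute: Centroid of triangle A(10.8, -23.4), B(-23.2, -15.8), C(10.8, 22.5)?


Centroid = ((x_A+x_B+x_C)/3, (y_A+y_B+y_C)/3)
= ((10.8+(-23.2)+10.8)/3, ((-23.4)+(-15.8)+22.5)/3)
= (-0.5333, -5.5667)

(-0.5333, -5.5667)


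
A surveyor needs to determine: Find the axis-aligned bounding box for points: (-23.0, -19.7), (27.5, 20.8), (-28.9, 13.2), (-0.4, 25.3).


x range: [-28.9, 27.5]
y range: [-19.7, 25.3]
Bounding box: (-28.9,-19.7) to (27.5,25.3)

(-28.9,-19.7) to (27.5,25.3)


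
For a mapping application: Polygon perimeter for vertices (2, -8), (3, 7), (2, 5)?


Sides: (2, -8)->(3, 7): sqrt(226) = 15.033296, (3, 7)->(2, 5): sqrt(5) = 2.236068, (2, 5)->(2, -8): sqrt(169) = 13
Sum = 30.269364
Perimeter = 30.2694

30.2694


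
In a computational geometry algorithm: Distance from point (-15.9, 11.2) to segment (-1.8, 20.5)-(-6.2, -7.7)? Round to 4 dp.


Project P onto AB: t = 0.3981 (clamped to [0,1])
Closest point on segment: (-3.5517, 9.2733)
Distance: 12.4977

12.4977


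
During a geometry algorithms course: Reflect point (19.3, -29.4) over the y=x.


Reflection over y=x: (x,y) -> (y,x)
(19.3, -29.4) -> (-29.4, 19.3)

(-29.4, 19.3)


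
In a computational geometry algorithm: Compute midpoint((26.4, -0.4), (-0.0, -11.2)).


M = ((26.4+0)/2, ((-0.4)+(-11.2))/2)
= (13.2, -5.8)

(13.2, -5.8)


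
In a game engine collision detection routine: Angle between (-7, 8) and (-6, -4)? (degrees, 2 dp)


u.v = 10, |u| = sqrt(113) = 10.6301, |v| = sqrt(52) = 7.2111
cos(theta) = u.v/(|u||v|) = 10/sqrt(5876) = 0.130455
theta = acos(0.130455) = 82.5 degrees

82.5 degrees


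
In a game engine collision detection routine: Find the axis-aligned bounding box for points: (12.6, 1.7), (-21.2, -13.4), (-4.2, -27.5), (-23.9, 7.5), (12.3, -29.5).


x range: [-23.9, 12.6]
y range: [-29.5, 7.5]
Bounding box: (-23.9,-29.5) to (12.6,7.5)

(-23.9,-29.5) to (12.6,7.5)


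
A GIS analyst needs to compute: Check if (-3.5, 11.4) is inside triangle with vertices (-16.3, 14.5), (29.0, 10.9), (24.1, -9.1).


Cross products: AB x AP = -94.35, BC x BP = -652.45, CA x CP = -176.84
All same sign? yes

Yes, inside


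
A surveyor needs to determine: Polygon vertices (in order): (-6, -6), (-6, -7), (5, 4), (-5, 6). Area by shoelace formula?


Shoelace sum: ((-6)*(-7) - (-6)*(-6)) + ((-6)*4 - 5*(-7)) + (5*6 - (-5)*4) + ((-5)*(-6) - (-6)*6)
= 133
Area = |133|/2 = 66.5

66.5


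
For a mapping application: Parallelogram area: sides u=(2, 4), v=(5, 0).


|u x v| = |2*0 - 4*5|
= |0 - 20| = 20

20


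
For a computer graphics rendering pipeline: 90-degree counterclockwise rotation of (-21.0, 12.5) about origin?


90° CCW: (x,y) -> (-y, x)
(-21,12.5) -> (-12.5, -21)

(-12.5, -21)


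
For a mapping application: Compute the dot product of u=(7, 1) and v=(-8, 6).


u . v = u_x*v_x + u_y*v_y = 7*(-8) + 1*6
= (-56) + 6 = -50

-50


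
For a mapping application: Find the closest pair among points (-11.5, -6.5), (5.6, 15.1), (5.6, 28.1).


d(P0,P1) = 27.5494, d(P0,P2) = 38.5949, d(P1,P2) = 13
Closest: P1 and P2

Closest pair: (5.6, 15.1) and (5.6, 28.1), distance = 13


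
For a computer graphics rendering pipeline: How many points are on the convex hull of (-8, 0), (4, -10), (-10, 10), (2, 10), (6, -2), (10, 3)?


Convex hull vertices (CCW): (-10, 10), (-8, 0), (4, -10), (10, 3), (2, 10)
Count = 5

5


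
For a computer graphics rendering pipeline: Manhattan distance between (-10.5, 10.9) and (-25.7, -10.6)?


|(-10.5)-(-25.7)| + |10.9-(-10.6)| = 15.2 + 21.5 = 36.7

36.7


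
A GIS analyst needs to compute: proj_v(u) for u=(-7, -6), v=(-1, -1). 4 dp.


u.v = 13, |v| = sqrt(2) = 1.4142
Scalar projection = u.v / |v| = 13 / sqrt(2) = 9.1924

9.1924


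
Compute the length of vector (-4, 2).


|u| = sqrt((-4)^2 + 2^2) = sqrt(20) = 4.4721

4.4721


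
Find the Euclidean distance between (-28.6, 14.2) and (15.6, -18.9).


dx=44.2, dy=-33.1
d^2 = 44.2^2 + (-33.1)^2 = 3049.25
d = sqrt(3049.25) = 55.22

55.22


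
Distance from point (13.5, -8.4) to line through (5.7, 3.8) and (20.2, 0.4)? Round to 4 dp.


|cross product| = 150.38
|line direction| = sqrt(221.81) = 14.8933
Distance = 150.38/sqrt(221.81) = 10.0972

10.0972


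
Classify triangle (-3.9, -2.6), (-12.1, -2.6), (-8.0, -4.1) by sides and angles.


Side lengths squared: AB^2=67.24, BC^2=19.06, CA^2=19.06
Sorted: [19.06, 19.06, 67.24]
By sides: Isosceles, By angles: Obtuse

Isosceles, Obtuse


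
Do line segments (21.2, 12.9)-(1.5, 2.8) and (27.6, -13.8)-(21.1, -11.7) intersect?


Cross products: d1=-160.11, d2=-53.09, d3=590.63, d4=483.61
d1*d2 < 0 and d3*d4 < 0? no

No, they don't intersect


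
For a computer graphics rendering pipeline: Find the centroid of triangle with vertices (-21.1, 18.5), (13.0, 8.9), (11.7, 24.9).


Centroid = ((x_A+x_B+x_C)/3, (y_A+y_B+y_C)/3)
= (((-21.1)+13+11.7)/3, (18.5+8.9+24.9)/3)
= (1.2, 17.4333)

(1.2, 17.4333)


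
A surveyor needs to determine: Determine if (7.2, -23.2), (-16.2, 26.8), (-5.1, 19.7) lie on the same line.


Cross product: ((-16.2)-7.2)*(19.7-(-23.2)) - (26.8-(-23.2))*((-5.1)-7.2)
= -388.86

No, not collinear


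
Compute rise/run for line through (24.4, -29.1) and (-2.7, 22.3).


slope = (y2-y1)/(x2-x1) = (22.3-(-29.1))/((-2.7)-24.4) = 51.4/(-27.1) = -1.8967

-1.8967


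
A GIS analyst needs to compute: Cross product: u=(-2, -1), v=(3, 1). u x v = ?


u x v = u_x*v_y - u_y*v_x = (-2)*1 - (-1)*3
= (-2) - (-3) = 1

1


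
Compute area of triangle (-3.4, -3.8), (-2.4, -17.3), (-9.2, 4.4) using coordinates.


Area = |x_A(y_B-y_C) + x_B(y_C-y_A) + x_C(y_A-y_B)|/2
= |73.78 + (-19.68) + (-124.2)|/2
= 70.1/2 = 35.05

35.05


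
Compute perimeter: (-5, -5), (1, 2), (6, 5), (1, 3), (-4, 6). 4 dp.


Sides: (-5, -5)->(1, 2): sqrt(85) = 9.219544, (1, 2)->(6, 5): sqrt(34) = 5.830952, (6, 5)->(1, 3): sqrt(29) = 5.385165, (1, 3)->(-4, 6): sqrt(34) = 5.830952, (-4, 6)->(-5, -5): sqrt(122) = 11.045361
Sum = 37.311974
Perimeter = 37.312

37.312


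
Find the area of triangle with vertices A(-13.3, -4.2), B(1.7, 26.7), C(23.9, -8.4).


Area = |x_A(y_B-y_C) + x_B(y_C-y_A) + x_C(y_A-y_B)|/2
= |(-466.83) + (-7.14) + (-738.51)|/2
= 1212.48/2 = 606.24

606.24


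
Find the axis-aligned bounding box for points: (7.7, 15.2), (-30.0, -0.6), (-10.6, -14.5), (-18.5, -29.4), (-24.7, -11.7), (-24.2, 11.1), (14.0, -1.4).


x range: [-30, 14]
y range: [-29.4, 15.2]
Bounding box: (-30,-29.4) to (14,15.2)

(-30,-29.4) to (14,15.2)


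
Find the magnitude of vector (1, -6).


|u| = sqrt(1^2 + (-6)^2) = sqrt(37) = 6.0828

6.0828


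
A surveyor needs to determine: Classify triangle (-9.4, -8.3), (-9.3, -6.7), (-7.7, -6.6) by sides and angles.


Side lengths squared: AB^2=2.57, BC^2=2.57, CA^2=5.78
Sorted: [2.57, 2.57, 5.78]
By sides: Isosceles, By angles: Obtuse

Isosceles, Obtuse


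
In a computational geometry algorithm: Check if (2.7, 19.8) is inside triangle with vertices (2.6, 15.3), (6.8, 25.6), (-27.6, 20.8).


Cross products: AB x AP = 17.87, BC x BP = 179.84, CA x CP = 136.45
All same sign? yes

Yes, inside


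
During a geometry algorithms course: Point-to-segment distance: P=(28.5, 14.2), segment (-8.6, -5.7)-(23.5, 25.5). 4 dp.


Project P onto AB: t = 0.9042 (clamped to [0,1])
Closest point on segment: (20.4234, 22.5096)
Distance: 11.588

11.588


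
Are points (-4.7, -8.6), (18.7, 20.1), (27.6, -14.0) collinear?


Cross product: (18.7-(-4.7))*((-14)-(-8.6)) - (20.1-(-8.6))*(27.6-(-4.7))
= -1053.37

No, not collinear


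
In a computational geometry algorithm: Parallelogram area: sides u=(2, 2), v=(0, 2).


|u x v| = |2*2 - 2*0|
= |4 - 0| = 4

4


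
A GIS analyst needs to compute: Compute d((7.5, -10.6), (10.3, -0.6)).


dx=2.8, dy=10
d^2 = 2.8^2 + 10^2 = 107.84
d = sqrt(107.84) = 10.3846

10.3846


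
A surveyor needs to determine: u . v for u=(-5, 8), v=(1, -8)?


u . v = u_x*v_x + u_y*v_y = (-5)*1 + 8*(-8)
= (-5) + (-64) = -69

-69


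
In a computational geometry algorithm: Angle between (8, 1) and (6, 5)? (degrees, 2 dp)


u.v = 53, |u| = sqrt(65) = 8.0623, |v| = sqrt(61) = 7.8102
cos(theta) = u.v/(|u||v|) = 53/sqrt(3965) = 0.841694
theta = acos(0.841694) = 32.68 degrees

32.68 degrees


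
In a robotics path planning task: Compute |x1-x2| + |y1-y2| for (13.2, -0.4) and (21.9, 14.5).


|13.2-21.9| + |(-0.4)-14.5| = 8.7 + 14.9 = 23.6

23.6


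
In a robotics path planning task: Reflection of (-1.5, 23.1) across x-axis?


Reflection over x-axis: (x,y) -> (x,-y)
(-1.5, 23.1) -> (-1.5, -23.1)

(-1.5, -23.1)


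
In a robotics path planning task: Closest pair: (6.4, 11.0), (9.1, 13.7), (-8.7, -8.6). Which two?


d(P0,P1) = 3.8184, d(P0,P2) = 24.7421, d(P1,P2) = 28.533
Closest: P0 and P1

Closest pair: (6.4, 11.0) and (9.1, 13.7), distance = 3.8184


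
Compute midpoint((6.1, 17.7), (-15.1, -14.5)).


M = ((6.1+(-15.1))/2, (17.7+(-14.5))/2)
= (-4.5, 1.6)

(-4.5, 1.6)


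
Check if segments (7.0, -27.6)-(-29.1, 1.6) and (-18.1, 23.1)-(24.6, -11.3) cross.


Cross products: d1=-1301.45, d2=-1296.45, d3=-1097.35, d4=-1102.35
d1*d2 < 0 and d3*d4 < 0? no

No, they don't intersect


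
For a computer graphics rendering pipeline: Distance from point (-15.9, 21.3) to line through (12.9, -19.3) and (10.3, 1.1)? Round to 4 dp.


|cross product| = 481.96
|line direction| = sqrt(422.92) = 20.565
Distance = 481.96/sqrt(422.92) = 23.4359

23.4359


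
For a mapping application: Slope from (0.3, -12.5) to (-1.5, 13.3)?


slope = (y2-y1)/(x2-x1) = (13.3-(-12.5))/((-1.5)-0.3) = 25.8/(-1.8) = -14.3333

-14.3333


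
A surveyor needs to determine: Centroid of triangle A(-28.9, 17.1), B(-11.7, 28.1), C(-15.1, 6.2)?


Centroid = ((x_A+x_B+x_C)/3, (y_A+y_B+y_C)/3)
= (((-28.9)+(-11.7)+(-15.1))/3, (17.1+28.1+6.2)/3)
= (-18.5667, 17.1333)

(-18.5667, 17.1333)


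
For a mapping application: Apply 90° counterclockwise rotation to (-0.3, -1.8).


90° CCW: (x,y) -> (-y, x)
(-0.3,-1.8) -> (1.8, -0.3)

(1.8, -0.3)


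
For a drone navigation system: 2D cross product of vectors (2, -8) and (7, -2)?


u x v = u_x*v_y - u_y*v_x = 2*(-2) - (-8)*7
= (-4) - (-56) = 52

52


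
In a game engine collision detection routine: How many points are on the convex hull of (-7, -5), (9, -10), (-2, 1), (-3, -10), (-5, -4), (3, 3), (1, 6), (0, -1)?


Convex hull vertices (CCW): (-7, -5), (-3, -10), (9, -10), (3, 3), (1, 6)
Count = 5

5


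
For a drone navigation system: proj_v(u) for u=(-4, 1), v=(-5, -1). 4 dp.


u.v = 19, |v| = sqrt(26) = 5.099
Scalar projection = u.v / |v| = 19 / sqrt(26) = 3.7262

3.7262


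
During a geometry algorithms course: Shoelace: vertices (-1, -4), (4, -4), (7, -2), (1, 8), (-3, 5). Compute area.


Shoelace sum: ((-1)*(-4) - 4*(-4)) + (4*(-2) - 7*(-4)) + (7*8 - 1*(-2)) + (1*5 - (-3)*8) + ((-3)*(-4) - (-1)*5)
= 144
Area = |144|/2 = 72

72


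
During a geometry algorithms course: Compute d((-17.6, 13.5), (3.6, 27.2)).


dx=21.2, dy=13.7
d^2 = 21.2^2 + 13.7^2 = 637.13
d = sqrt(637.13) = 25.2414

25.2414


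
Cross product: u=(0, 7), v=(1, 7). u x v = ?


u x v = u_x*v_y - u_y*v_x = 0*7 - 7*1
= 0 - 7 = -7

-7


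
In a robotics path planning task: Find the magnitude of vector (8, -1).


|u| = sqrt(8^2 + (-1)^2) = sqrt(65) = 8.0623

8.0623


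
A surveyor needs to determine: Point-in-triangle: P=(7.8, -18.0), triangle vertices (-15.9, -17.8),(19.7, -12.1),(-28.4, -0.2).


Cross products: AB x AP = -142.21, BC x BP = 425.4, CA x CP = 414.62
All same sign? no

No, outside


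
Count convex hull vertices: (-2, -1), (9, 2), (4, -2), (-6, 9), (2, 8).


Convex hull vertices (CCW): (-6, 9), (-2, -1), (4, -2), (9, 2), (2, 8)
Count = 5

5


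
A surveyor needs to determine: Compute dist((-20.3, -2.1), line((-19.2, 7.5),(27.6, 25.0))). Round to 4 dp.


|cross product| = 430.03
|line direction| = sqrt(2496.49) = 49.9649
Distance = 430.03/sqrt(2496.49) = 8.6066

8.6066


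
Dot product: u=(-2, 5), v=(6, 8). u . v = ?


u . v = u_x*v_x + u_y*v_y = (-2)*6 + 5*8
= (-12) + 40 = 28

28


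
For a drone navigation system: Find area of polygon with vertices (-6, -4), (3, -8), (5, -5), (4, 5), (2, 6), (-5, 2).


Shoelace sum: ((-6)*(-8) - 3*(-4)) + (3*(-5) - 5*(-8)) + (5*5 - 4*(-5)) + (4*6 - 2*5) + (2*2 - (-5)*6) + ((-5)*(-4) - (-6)*2)
= 210
Area = |210|/2 = 105

105


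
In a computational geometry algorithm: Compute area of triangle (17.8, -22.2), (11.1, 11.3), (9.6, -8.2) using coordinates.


Area = |x_A(y_B-y_C) + x_B(y_C-y_A) + x_C(y_A-y_B)|/2
= |347.1 + 155.4 + (-321.6)|/2
= 180.9/2 = 90.45

90.45


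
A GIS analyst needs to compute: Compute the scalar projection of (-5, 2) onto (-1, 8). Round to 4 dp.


u.v = 21, |v| = sqrt(65) = 8.0623
Scalar projection = u.v / |v| = 21 / sqrt(65) = 2.6047

2.6047


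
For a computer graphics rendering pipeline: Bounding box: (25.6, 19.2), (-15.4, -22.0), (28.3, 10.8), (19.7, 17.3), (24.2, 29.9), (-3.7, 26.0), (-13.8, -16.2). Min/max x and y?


x range: [-15.4, 28.3]
y range: [-22, 29.9]
Bounding box: (-15.4,-22) to (28.3,29.9)

(-15.4,-22) to (28.3,29.9)


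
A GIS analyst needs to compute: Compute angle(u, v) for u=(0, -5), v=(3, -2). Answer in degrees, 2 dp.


u.v = 10, |u| = sqrt(25) = 5, |v| = sqrt(13) = 3.6056
cos(theta) = u.v/(|u||v|) = 10/sqrt(325) = 0.5547
theta = acos(0.5547) = 56.31 degrees

56.31 degrees
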